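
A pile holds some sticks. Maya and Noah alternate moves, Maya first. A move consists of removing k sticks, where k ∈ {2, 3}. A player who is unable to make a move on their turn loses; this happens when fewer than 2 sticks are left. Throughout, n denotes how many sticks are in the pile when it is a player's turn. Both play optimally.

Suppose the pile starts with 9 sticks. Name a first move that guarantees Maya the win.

Remove 3, leaving 6.

Build the W/L table. Terminal = L. A non-terminal position is W if it has a move to some L; otherwise it is L.
n=0: no move → L
n=1: no move → L
n=2: can move to 0, which is L ⇒ W
n=3: can move to 1, which is L ⇒ W
n=4: can move to 1, which is L ⇒ W
n=5: moves to 3(W), 2(W); every one is W ⇒ L
n=6: moves to 4(W), 3(W); every one is W ⇒ L
n=7: can move to 5, which is L ⇒ W
n=8: can move to 6, which is L ⇒ W
n=9: can move to 6, which is L ⇒ W
From 9, the L positions reachable in one move are: 6.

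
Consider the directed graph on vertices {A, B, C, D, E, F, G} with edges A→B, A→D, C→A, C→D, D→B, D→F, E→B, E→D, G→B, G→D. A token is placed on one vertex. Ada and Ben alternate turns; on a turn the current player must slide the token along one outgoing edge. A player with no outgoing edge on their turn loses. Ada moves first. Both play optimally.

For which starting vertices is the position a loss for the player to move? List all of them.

B, C, F

Positions with no move are L. A position that does have a move is losing for the player to move precisely when every available move leads to a winning position for the opponent. Fill in the labels:
Every edge goes from a vertex to one that appears earlier in the order F, B, D, A, G, C, E, so processing vertices in that order labels each vertex after all of its successors.
F: no outgoing edge → L
B: no outgoing edge → L
D: reaches L-position B → W
A: reaches L-position B → W
G: reaches L-position B → W
C: only reaches A(W), D(W), all W → L
E: reaches L-position B → W
The losing starting vertices are exactly the entries labelled L in this table (3 of them).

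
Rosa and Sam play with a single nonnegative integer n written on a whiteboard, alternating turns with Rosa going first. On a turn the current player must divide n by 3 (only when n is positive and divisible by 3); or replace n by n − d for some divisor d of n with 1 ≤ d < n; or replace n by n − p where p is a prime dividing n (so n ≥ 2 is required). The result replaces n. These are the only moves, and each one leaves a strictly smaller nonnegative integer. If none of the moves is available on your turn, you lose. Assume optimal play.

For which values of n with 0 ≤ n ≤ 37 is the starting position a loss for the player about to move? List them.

Classify positions by backward induction: terminal positions (no move available) are L. From any other position, the mover wins iff some move reaches an L.
n=0: no move → L
n=1: no move → L
n=2: reaches L-position 0 → W
n=3: reaches L-position 0 → W
n=4: only reaches 2(W), 3(W), all W → L
n=5: reaches L-position 0 → W
n=6: reaches L-position 4 → W
n=7: reaches L-position 0 → W
n=8: reaches L-position 4 → W
n=9: only reaches 3(W), 6(W), 8(W), all W → L
n=10: reaches L-position 9 → W
n=11: reaches L-position 0 → W
n=12: reaches L-position 4 → W
n=13: reaches L-position 0 → W
n=14: only reaches 7(W), 12(W), 13(W), all W → L
n=15: reaches L-position 14 → W
n=16: reaches L-position 14 → W
n=17: reaches L-position 0 → W
n=18: reaches L-position 9 → W
n=19: reaches L-position 0 → W
n=20: only reaches 10(W), 15(W), 16(W), 18(W), 19(W), all W → L
n=21: reaches L-position 14 → W
n=22: reaches L-position 20 → W
n=23: reaches L-position 0 → W
n=24: reaches L-position 20 → W
n=25: reaches L-position 20 → W
n=26: only reaches 13(W), 24(W), 25(W), all W → L
n=27: reaches L-position 9 → W
n=28: reaches L-position 14 → W
n=29: reaches L-position 0 → W
n=30: reaches L-position 20 → W
n=31: reaches L-position 0 → W
n=32: only reaches 16(W), 24(W), 28(W), 30(W), 31(W), all W → L
n=33: reaches L-position 32 → W
n=34: reaches L-position 32 → W
n=35: only reaches 28(W), 30(W), 34(W), all W → L
n=36: reaches L-position 32 → W
n=37: reaches L-position 0 → W
Reading off the rows marked L gives the requested list; there are 9 such values of n.

0, 1, 4, 9, 14, 20, 26, 32, 35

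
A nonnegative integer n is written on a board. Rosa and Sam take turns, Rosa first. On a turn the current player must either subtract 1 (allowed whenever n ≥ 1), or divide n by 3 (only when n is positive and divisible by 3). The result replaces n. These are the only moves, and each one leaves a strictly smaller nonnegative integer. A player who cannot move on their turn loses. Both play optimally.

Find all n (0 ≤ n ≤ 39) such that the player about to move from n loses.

Label each position W (a win for the player to move) or L (a loss). A position with no legal move is L; any other position is W exactly when some move reaches an L, and L when every move reaches a W.
n=0: no move → L
n=1: can move to 0, which is L ⇒ W
n=2: the only move is to 1(W), a W ⇒ L
n=3: can move to 2, which is L ⇒ W
n=4: the only move is to 3(W), a W ⇒ L
n=5: can move to 4, which is L ⇒ W
n=6: can move to 2, which is L ⇒ W
n=7: the only move is to 6(W), a W ⇒ L
n=8: can move to 7, which is L ⇒ W
n=9: moves to 3(W), 8(W); every one is W ⇒ L
n=10: can move to 9, which is L ⇒ W
n=11: the only move is to 10(W), a W ⇒ L
n=12: can move to 4, which is L ⇒ W
n=13: the only move is to 12(W), a W ⇒ L
n=14: can move to 13, which is L ⇒ W
n=15: moves to 5(W), 14(W); every one is W ⇒ L
n=16: can move to 15, which is L ⇒ W
n=17: the only move is to 16(W), a W ⇒ L
n=18: can move to 17, which is L ⇒ W
n=19: the only move is to 18(W), a W ⇒ L
n=20: can move to 19, which is L ⇒ W
n=21: can move to 7, which is L ⇒ W
n=22: the only move is to 21(W), a W ⇒ L
n=23: can move to 22, which is L ⇒ W
n=24: moves to 8(W), 23(W); every one is W ⇒ L
n=25: can move to 24, which is L ⇒ W
n=26: the only move is to 25(W), a W ⇒ L
n=27: can move to 9, which is L ⇒ W
n=28: the only move is to 27(W), a W ⇒ L
n=29: can move to 28, which is L ⇒ W
n=30: moves to 10(W), 29(W); every one is W ⇒ L
n=31: can move to 30, which is L ⇒ W
n=32: the only move is to 31(W), a W ⇒ L
n=33: can move to 11, which is L ⇒ W
n=34: the only move is to 33(W), a W ⇒ L
n=35: can move to 34, which is L ⇒ W
n=36: moves to 12(W), 35(W); every one is W ⇒ L
n=37: can move to 36, which is L ⇒ W
n=38: the only move is to 37(W), a W ⇒ L
n=39: can move to 13, which is L ⇒ W
The losing starting values of n are exactly the entries labelled L in this table (19 of them).

0, 2, 4, 7, 9, 11, 13, 15, 17, 19, 22, 24, 26, 28, 30, 32, 34, 36, 38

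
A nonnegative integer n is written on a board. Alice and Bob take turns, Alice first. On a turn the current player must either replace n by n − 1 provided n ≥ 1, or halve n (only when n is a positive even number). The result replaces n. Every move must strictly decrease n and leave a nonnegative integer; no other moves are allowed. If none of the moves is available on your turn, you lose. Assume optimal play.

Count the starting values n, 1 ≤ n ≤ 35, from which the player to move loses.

Positions with no move are L. A position that does have a move is losing for the player to move precisely when every available move leads to a winning position for the opponent. Fill in the labels:
n=0: no move → L
n=1: →0(L), so W
n=2: →1(W) only, which is W, so L
n=3: →2(L), so W
n=4: →2(L), so W
n=5: →4(W) only, which is W, so L
n=6: →5(L), so W
n=7: →6(W) only, which is W, so L
n=8: →7(L), so W
n=9: →8(W) only, which is W, so L
n=10: →5(L), so W
n=11: →10(W) only, which is W, so L
n=12: →11(L), so W
n=13: →12(W) only, which is W, so L
n=14: →7(L), so W
n=15: →14(W) only, which is W, so L
n=16: →15(L), so W
n=17: →16(W) only, which is W, so L
n=18: →9(L), so W
n=19: →18(W) only, which is W, so L
n=20: →19(L), so W
n=21: →20(W) only, which is W, so L
n=22: →11(L), so W
n=23: →22(W) only, which is W, so L
n=24: →23(L), so W
n=25: →24(W) only, which is W, so L
n=26: →13(L), so W
n=27: →26(W) only, which is W, so L
n=28: →27(L), so W
n=29: →28(W) only, which is W, so L
n=30: →15(L), so W
n=31: →30(W) only, which is W, so L
n=32: →31(L), so W
n=33: →32(W) only, which is W, so L
n=34: →17(L), so W
n=35: →34(W) only, which is W, so L
L entries with 1 ≤ n ≤ 35 (n=0 is outside the asked range and is not counted): n = 2, 5, 7, 9, 11, 13, 15, 17, 19, 21, 23, 25, 27, 29, 31, 33, 35; that makes 17.

17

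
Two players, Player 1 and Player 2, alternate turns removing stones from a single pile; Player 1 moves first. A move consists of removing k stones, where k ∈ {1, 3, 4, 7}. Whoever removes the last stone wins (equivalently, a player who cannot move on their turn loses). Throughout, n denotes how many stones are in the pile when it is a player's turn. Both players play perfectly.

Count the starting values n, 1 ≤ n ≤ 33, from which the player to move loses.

Classify positions by backward induction: terminal positions (no move available) are L. From any other position, the mover wins iff some move reaches an L.
n=0: no move → L
n=1: reaches L-position 0 → W
n=2: only reaches 1(W), which is W → L
n=3: reaches L-position 2 → W
n=4: reaches L-position 0 → W
n=5: reaches L-position 2 → W
n=6: reaches L-position 2 → W
n=7: reaches L-position 0 → W
n=8: only reaches 7(W), 5(W), 4(W), 1(W), all W → L
n=9: reaches L-position 8 → W
n=10: only reaches 9(W), 7(W), 6(W), 3(W), all W → L
n=11: reaches L-position 10 → W
n=12: reaches L-position 8 → W
n=13: reaches L-position 10 → W
n=14: reaches L-position 10 → W
n=15: reaches L-position 8 → W
n=16: only reaches 15(W), 13(W), 12(W), 9(W), all W → L
n=17: reaches L-position 16 → W
n=18: only reaches 17(W), 15(W), 14(W), 11(W), all W → L
n=19: reaches L-position 18 → W
n=20: reaches L-position 16 → W
n=21: reaches L-position 18 → W
n=22: reaches L-position 18 → W
n=23: reaches L-position 16 → W
n=24: only reaches 23(W), 21(W), 20(W), 17(W), all W → L
n=25: reaches L-position 24 → W
n=26: only reaches 25(W), 23(W), 22(W), 19(W), all W → L
n=27: reaches L-position 26 → W
n=28: reaches L-position 24 → W
n=29: reaches L-position 26 → W
n=30: reaches L-position 26 → W
n=31: reaches L-position 24 → W
n=32: only reaches 31(W), 29(W), 28(W), 25(W), all W → L
n=33: reaches L-position 32 → W
L entries with 1 ≤ n ≤ 33 (n=0 is outside the asked range and is not counted): n = 2, 8, 10, 16, 18, 24, 26, 32; that makes 8.

8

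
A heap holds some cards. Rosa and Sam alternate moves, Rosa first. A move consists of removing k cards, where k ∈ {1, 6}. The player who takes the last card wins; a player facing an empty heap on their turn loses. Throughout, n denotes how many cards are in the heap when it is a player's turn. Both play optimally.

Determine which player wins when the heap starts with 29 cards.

Rosa wins.

Use the standard recursion: the mover loses at a terminal position; elsewhere, the mover wins exactly when some move hands the opponent an L position.
n=0: no move → L
n=1: W (go to 0, an L position)
n=2: L (sole option 1(W) is W)
n=3: W (go to 2, an L position)
n=4: L (sole option 3(W) is W)
n=5: W (go to 4, an L position)
n=6: W (go to 0, an L position)
n=7: L (options 6(W), 1(W) are all W)
n=8: W (go to 7, an L position)
n=9: L (options 8(W), 3(W) are all W)
n=10: W (go to 9, an L position)
n=11: L (options 10(W), 5(W) are all W)
n=12: W (go to 11, an L position)
n=13: W (go to 7, an L position)
n=14: L (options 13(W), 8(W) are all W)
n=15: W (go to 14, an L position)
n=16: L (options 15(W), 10(W) are all W)
n=17: W (go to 16, an L position)
n=18: L (options 17(W), 12(W) are all W)
n=19: W (go to 18, an L position)
n=20: W (go to 14, an L position)
n=21: L (options 20(W), 15(W) are all W)
n=22: W (go to 21, an L position)
n=23: L (options 22(W), 17(W) are all W)
n=24: W (go to 23, an L position)
n=25: L (options 24(W), 19(W) are all W)
n=26: W (go to 25, an L position)
n=27: W (go to 21, an L position)
n=28: L (options 27(W), 22(W) are all W)
n=29: W (go to 28, an L position)
From 29 Rosa can remove 1, leaving 28, reaching an L position.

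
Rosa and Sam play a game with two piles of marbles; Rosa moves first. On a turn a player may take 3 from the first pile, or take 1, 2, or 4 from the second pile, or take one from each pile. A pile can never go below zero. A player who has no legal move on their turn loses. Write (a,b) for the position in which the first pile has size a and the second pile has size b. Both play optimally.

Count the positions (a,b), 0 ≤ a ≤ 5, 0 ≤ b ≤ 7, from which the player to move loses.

17

Work bottom-up. With no move the player to move loses. Otherwise the position is W if at least one move leads to an L position for the opponent, and L if every move leads to a W.
Every move lowers a or b (never raises either), so fill the grid row by row in increasing a, and left to right within a row: each cell's successors are then already labelled.
      b=0  b=1  b=2  b=3  b=4  b=5  b=6  b=7
a=0:    L    W    W    L    W    W    L    W
a=1:    L    W    W    L    W    W    L    W
a=2:    L    W    W    L    W    W    L    W
a=3:    W    W    L    W    W    L    W    W
a=4:    W    L    W    W    L    W    W    L
a=5:    W    L    W    W    L    W    W    L
Cells with no legal move (terminal, hence L): (0,0), (1,0), (2,0).
The remaining L cells, each justified by listing all of its moves:
(0,3): →(0,2)(W), (0,1)(W) — all W, so L
(0,6): →(0,5)(W), (0,4)(W), (0,2)(W) — all W, so L
(1,3): →(1,2)(W), (1,1)(W), (0,2)(W) — all W, so L
(1,6): →(1,5)(W), (1,4)(W), (1,2)(W), (0,5)(W) — all W, so L
(2,3): →(2,2)(W), (2,1)(W), (1,2)(W) — all W, so L
(2,6): →(2,5)(W), (2,4)(W), (2,2)(W), (1,5)(W) — all W, so L
(3,2): →(0,2)(W), (3,1)(W), (3,0)(W), (2,1)(W) — all W, so L
(3,5): →(0,5)(W), (3,4)(W), (3,3)(W), (3,1)(W), (2,4)(W) — all W, so L
(4,1): →(1,1)(W), (4,0)(W), (3,0)(W) — all W, so L
(4,4): →(1,4)(W), (4,3)(W), (4,2)(W), (4,0)(W), (3,3)(W) — all W, so L
(4,7): →(1,7)(W), (4,6)(W), (4,5)(W), (4,3)(W), (3,6)(W) — all W, so L
(5,1): →(2,1)(W), (5,0)(W), (4,0)(W) — all W, so L
(5,4): →(2,4)(W), (5,3)(W), (5,2)(W), (5,0)(W), (4,3)(W) — all W, so L
(5,7): →(2,7)(W), (5,6)(W), (5,5)(W), (5,3)(W), (4,6)(W) — all W, so L
Every other cell has at least one move into one of the L cells above, so it is W.
L cells per row: a=0: 3, a=1: 3, a=2: 3, a=3: 2, a=4: 3, a=5: 3; total 17.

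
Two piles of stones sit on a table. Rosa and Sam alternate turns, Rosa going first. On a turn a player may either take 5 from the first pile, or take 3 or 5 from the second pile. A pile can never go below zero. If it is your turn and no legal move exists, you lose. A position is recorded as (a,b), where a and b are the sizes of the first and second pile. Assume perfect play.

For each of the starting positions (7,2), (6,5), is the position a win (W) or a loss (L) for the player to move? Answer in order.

(7,2): W, (6,5): L

Positions with no move are L. A position that does have a move is losing for the player to move precisely when every available move leads to a winning position for the opponent. Fill in the labels:
No move ever increases a pile, so every position that can arise here has a ≤ 7 and b ≤ 5; it is enough to label the cells with 0 ≤ a ≤ 7 and 0 ≤ b ≤ 5.
Every move lowers a or b (never raises either), so fill the grid row by row in increasing a, and left to right within a row: each cell's successors are then already labelled.
      b=0  b=1  b=2  b=3  b=4  b=5
a=0:    L    L    L    W    W    W
a=1:    L    L    L    W    W    W
a=2:    L    L    L    W    W    W
a=3:    L    L    L    W    W    W
a=4:    L    L    L    W    W    W
a=5:    W    W    W    L    L    L
a=6:    W    W    W    L    L    L
a=7:    W    W    W    L    L    L
Cells with no legal move (terminal, hence L): (0,0), (0,1), (0,2), (1,0), (1,1), (1,2), (2,0), (2,1), (2,2), (3,0), (3,1), (3,2), (4,0), (4,1), (4,2).
The remaining L cells, each justified by listing all of its moves:
(5,3): only reaches (0,3)(W), (5,0)(W), all W → L
(5,4): only reaches (0,4)(W), (5,1)(W), all W → L
(5,5): only reaches (0,5)(W), (5,2)(W), (5,0)(W), all W → L
(6,3): only reaches (1,3)(W), (6,0)(W), all W → L
(6,4): only reaches (1,4)(W), (6,1)(W), all W → L
(6,5): only reaches (1,5)(W), (6,2)(W), (6,0)(W), all W → L
(7,3): only reaches (2,3)(W), (7,0)(W), all W → L
(7,4): only reaches (2,4)(W), (7,1)(W), all W → L
(7,5): only reaches (2,5)(W), (7,2)(W), (7,0)(W), all W → L
Every other cell has at least one move into one of the L cells above, so it is W.
(7,2): the move to (2,2) reaches an L cell, so W
(6,5): one of the L cells justified above, so L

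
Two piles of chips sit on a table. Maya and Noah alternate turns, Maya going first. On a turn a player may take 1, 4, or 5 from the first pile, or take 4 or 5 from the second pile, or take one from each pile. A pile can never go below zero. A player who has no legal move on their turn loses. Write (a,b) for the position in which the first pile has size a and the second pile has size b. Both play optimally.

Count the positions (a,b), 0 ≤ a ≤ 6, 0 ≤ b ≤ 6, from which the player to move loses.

14

Compute win/loss labels from the base case upward. A position with no move is L. Any other position is W if it can reach an L in one move, else L.
Every move lowers a or b (never raises either), so fill the grid row by row in increasing a, and left to right within a row: each cell's successors are then already labelled.
      b=0  b=1  b=2  b=3  b=4  b=5  b=6
a=0:    L    L    L    L    W    W    W
a=1:    W    W    W    W    W    L    L
a=2:    L    L    L    L    W    W    W
a=3:    W    W    W    W    W    L    L
a=4:    W    W    W    W    L    W    W
a=5:    W    W    W    W    W    W    W
a=6:    W    W    W    W    L    W    W
Cells with no legal move (terminal, hence L): (0,0), (0,1), (0,2), (0,3).
The remaining L cells, each justified by listing all of its moves:
(1,5): L (options (0,5)(W), (1,1)(W), (1,0)(W), (0,4)(W) are all W)
(1,6): L (options (0,6)(W), (1,2)(W), (1,1)(W), (0,5)(W) are all W)
(2,0): L (sole option (1,0)(W) is W)
(2,1): L (options (1,1)(W), (1,0)(W) are all W)
(2,2): L (options (1,2)(W), (1,1)(W) are all W)
(2,3): L (options (1,3)(W), (1,2)(W) are all W)
(3,5): L (options (2,5)(W), (3,1)(W), (3,0)(W), (2,4)(W) are all W)
(3,6): L (options (2,6)(W), (3,2)(W), (3,1)(W), (2,5)(W) are all W)
(4,4): L (options (3,4)(W), (0,4)(W), (4,0)(W), (3,3)(W) are all W)
(6,4): L (options (5,4)(W), (2,4)(W), (1,4)(W), (6,0)(W), (5,3)(W) are all W)
Every other cell has at least one move into one of the L cells above, so it is W.
L cells per row: a=0: 4, a=1: 2, a=2: 4, a=3: 2, a=4: 1, a=5: 0, a=6: 1; total 14.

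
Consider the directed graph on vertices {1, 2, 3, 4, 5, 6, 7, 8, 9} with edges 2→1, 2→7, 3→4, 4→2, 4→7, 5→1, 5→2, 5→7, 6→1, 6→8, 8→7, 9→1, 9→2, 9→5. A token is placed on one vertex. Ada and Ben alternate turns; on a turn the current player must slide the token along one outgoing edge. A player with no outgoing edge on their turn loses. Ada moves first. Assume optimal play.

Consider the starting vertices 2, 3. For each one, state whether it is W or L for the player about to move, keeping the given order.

Positions with no move are L. A position that does have a move is losing for the player to move precisely when every available move leads to a winning position for the opponent. Fill in the labels:
Every edge goes from a vertex to one that appears earlier in the order 7, 1, 2, 5, 8, 9, 4, 3, 6, so processing vertices in that order labels each vertex after all of its successors.
7: no outgoing edge → L
1: no outgoing edge → L
2: →1(L), so W
5: →1(L), so W
8: →7(L), so W
9: →1(L), so W
4: →7(L), so W
3: →4(W) only, which is W, so L
6: →1(L), so W

2: W, 3: L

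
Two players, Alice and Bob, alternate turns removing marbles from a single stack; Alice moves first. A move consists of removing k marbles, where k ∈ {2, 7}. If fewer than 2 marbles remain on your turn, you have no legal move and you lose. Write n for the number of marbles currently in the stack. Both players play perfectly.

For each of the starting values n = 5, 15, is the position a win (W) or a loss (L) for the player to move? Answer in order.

Positions with no move are L. A position that does have a move is losing for the player to move precisely when every available move leads to a winning position for the opponent. Fill in the labels:
n=0: no move → L
n=1: no move → L
n=2: reaches L-position 0 → W
n=3: reaches L-position 1 → W
n=4: only reaches 2(W), which is W → L
n=5: only reaches 3(W), which is W → L
n=6: reaches L-position 4 → W
n=7: reaches L-position 5 → W
n=8: reaches L-position 1 → W
n=9: only reaches 7(W), 2(W), all W → L
n=10: only reaches 8(W), 3(W), all W → L
n=11: reaches L-position 9 → W
n=12: reaches L-position 10 → W
n=13: only reaches 11(W), 6(W), all W → L
n=14: only reaches 12(W), 7(W), all W → L
n=15: reaches L-position 13 → W

5: L, 15: W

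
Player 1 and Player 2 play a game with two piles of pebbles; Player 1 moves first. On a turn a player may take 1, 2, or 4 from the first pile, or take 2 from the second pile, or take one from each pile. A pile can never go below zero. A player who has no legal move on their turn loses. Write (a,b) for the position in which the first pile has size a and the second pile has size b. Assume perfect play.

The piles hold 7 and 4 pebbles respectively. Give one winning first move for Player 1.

Build the W/L table. Terminal = L. A non-terminal position is W if it has a move to some L; otherwise it is L.
No move ever increases a pile, so every position that can arise here has a ≤ 7 and b ≤ 4; it is enough to label the cells with 0 ≤ a ≤ 7 and 0 ≤ b ≤ 4.
Every move lowers a or b (never raises either), so fill the grid row by row in increasing a, and left to right within a row: each cell's successors are then already labelled.
      b=0  b=1  b=2  b=3  b=4
a=0:    L    L    W    W    L
a=1:    W    W    W    L    W
a=2:    W    W    L    W    W
a=3:    L    L    W    W    L
a=4:    W    W    W    L    W
a=5:    W    W    L    W    W
a=6:    L    L    W    W    L
a=7:    W    W    W    L    W
Cells with no legal move (terminal, hence L): (0,0), (0,1).
The remaining L cells, each justified by listing all of its moves:
(0,4): L (sole option (0,2)(W) is W)
(1,3): L (options (0,3)(W), (1,1)(W), (0,2)(W) are all W)
(2,2): L (options (1,2)(W), (0,2)(W), (2,0)(W), (1,1)(W) are all W)
(3,0): L (options (2,0)(W), (1,0)(W) are all W)
(3,1): L (options (2,1)(W), (1,1)(W), (2,0)(W) are all W)
(3,4): L (options (2,4)(W), (1,4)(W), (3,2)(W), (2,3)(W) are all W)
(4,3): L (options (3,3)(W), (2,3)(W), (0,3)(W), (4,1)(W), (3,2)(W) are all W)
(5,2): L (options (4,2)(W), (3,2)(W), (1,2)(W), (5,0)(W), (4,1)(W) are all W)
(6,0): L (options (5,0)(W), (4,0)(W), (2,0)(W) are all W)
(6,1): L (options (5,1)(W), (4,1)(W), (2,1)(W), (5,0)(W) are all W)
(6,4): L (options (5,4)(W), (4,4)(W), (2,4)(W), (6,2)(W), (5,3)(W) are all W)
(7,3): L (options (6,3)(W), (5,3)(W), (3,3)(W), (7,1)(W), (6,2)(W) are all W)
Every other cell has at least one move into one of the L cells above, so it is W.
From (7,4), the L positions reachable in one move are: (6,4), (3,4). Any move reaching one of these is winning.

Move to (6,4).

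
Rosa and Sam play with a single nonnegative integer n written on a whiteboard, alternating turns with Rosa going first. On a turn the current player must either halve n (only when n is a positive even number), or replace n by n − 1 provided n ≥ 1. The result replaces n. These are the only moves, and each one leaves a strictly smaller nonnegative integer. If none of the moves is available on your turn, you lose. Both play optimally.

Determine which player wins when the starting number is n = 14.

Classify positions by backward induction: terminal positions (no move available) are L. From any other position, the mover wins iff some move reaches an L.
n=0: no move → L
n=1: can move to 0, which is L ⇒ W
n=2: the only move is to 1(W), a W ⇒ L
n=3: can move to 2, which is L ⇒ W
n=4: can move to 2, which is L ⇒ W
n=5: the only move is to 4(W), a W ⇒ L
n=6: can move to 5, which is L ⇒ W
n=7: the only move is to 6(W), a W ⇒ L
n=8: can move to 7, which is L ⇒ W
n=9: the only move is to 8(W), a W ⇒ L
n=10: can move to 5, which is L ⇒ W
n=11: the only move is to 10(W), a W ⇒ L
n=12: can move to 11, which is L ⇒ W
n=13: the only move is to 12(W), a W ⇒ L
n=14: can move to 7, which is L ⇒ W
From 14 Rosa can move to 7, reaching an L position.

Rosa wins.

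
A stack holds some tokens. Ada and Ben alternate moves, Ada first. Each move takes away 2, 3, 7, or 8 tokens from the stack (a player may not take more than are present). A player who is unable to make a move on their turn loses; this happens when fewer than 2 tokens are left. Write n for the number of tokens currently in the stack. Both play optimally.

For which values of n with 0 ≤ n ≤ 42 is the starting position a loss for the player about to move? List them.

0, 1, 5, 6, 10, 11, 15, 16, 20, 21, 25, 26, 30, 31, 35, 36, 40, 41

Classify positions by backward induction: terminal positions (no move available) are L. From any other position, the mover wins iff some move reaches an L.
n=0: no move → L
n=1: no move → L
n=2: →0(L), so W
n=3: →1(L), so W
n=4: →1(L), so W
n=5: →3(W), 2(W) — all W, so L
n=6: →4(W), 3(W) — all W, so L
n=7: →5(L), so W
n=8: →6(L), so W
n=9: →6(L), so W
n=10: →8(W), 7(W), 3(W), 2(W) — all W, so L
n=11: →9(W), 8(W), 4(W), 3(W) — all W, so L
n=12: →10(L), so W
n=13: →11(L), so W
n=14: →11(L), so W
n=15: →13(W), 12(W), 8(W), 7(W) — all W, so L
n=16: →14(W), 13(W), 9(W), 8(W) — all W, so L
n=17: →15(L), so W
n=18: →16(L), so W
n=19: →16(L), so W
n=20: →18(W), 17(W), 13(W), 12(W) — all W, so L
n=21: →19(W), 18(W), 14(W), 13(W) — all W, so L
n=22: →20(L), so W
n=23: →21(L), so W
n=24: →21(L), so W
n=25: →23(W), 22(W), 18(W), 17(W) — all W, so L
n=26: →24(W), 23(W), 19(W), 18(W) — all W, so L
n=27: →25(L), so W
n=28: →26(L), so W
n=29: →26(L), so W
n=30: →28(W), 27(W), 23(W), 22(W) — all W, so L
n=31: →29(W), 28(W), 24(W), 23(W) — all W, so L
n=32: →30(L), so W
n=33: →31(L), so W
n=34: →31(L), so W
n=35: →33(W), 32(W), 28(W), 27(W) — all W, so L
n=36: →34(W), 33(W), 29(W), 28(W) — all W, so L
n=37: →35(L), so W
n=38: →36(L), so W
n=39: →36(L), so W
n=40: →38(W), 37(W), 33(W), 32(W) — all W, so L
n=41: →39(W), 38(W), 34(W), 33(W) — all W, so L
n=42: →40(L), so W
The losing starting values of n are exactly the entries labelled L in this table (18 of them).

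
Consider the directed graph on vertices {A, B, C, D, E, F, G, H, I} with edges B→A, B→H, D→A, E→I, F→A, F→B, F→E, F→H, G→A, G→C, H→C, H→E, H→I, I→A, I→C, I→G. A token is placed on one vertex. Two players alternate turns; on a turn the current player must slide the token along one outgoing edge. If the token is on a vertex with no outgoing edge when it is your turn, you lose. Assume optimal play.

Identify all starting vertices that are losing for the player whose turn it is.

A, C, E

Positions with no move are L. A position that does have a move is losing for the player to move precisely when every available move leads to a winning position for the opponent. Fill in the labels:
Every edge goes from a vertex to one that appears earlier in the order A, C, G, I, E, D, H, B, F, so processing vertices in that order labels each vertex after all of its successors.
A: no outgoing edge → L
C: no outgoing edge → L
G: can move to C, which is L ⇒ W
I: can move to C, which is L ⇒ W
E: the only move is to I(W), a W ⇒ L
D: can move to A, which is L ⇒ W
H: can move to E, which is L ⇒ W
B: can move to A, which is L ⇒ W
F: can move to E, which is L ⇒ W
The losing starting vertices are exactly the entries labelled L in this table (3 of them).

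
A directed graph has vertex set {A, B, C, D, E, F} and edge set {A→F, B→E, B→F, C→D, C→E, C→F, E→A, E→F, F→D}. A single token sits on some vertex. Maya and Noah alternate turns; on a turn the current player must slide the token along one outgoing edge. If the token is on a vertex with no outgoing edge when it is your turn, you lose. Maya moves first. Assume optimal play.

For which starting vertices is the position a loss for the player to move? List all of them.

Label each position W (a win for the player to move) or L (a loss). A position with no legal move is L; any other position is W exactly when some move reaches an L, and L when every move reaches a W.
Every edge goes from a vertex to one that appears earlier in the order D, F, A, E, B, C, so processing vertices in that order labels each vertex after all of its successors.
D: no outgoing edge → L
F: W (go to D, an L position)
A: L (sole option F(W) is W)
E: W (go to A, an L position)
B: L (options E(W), F(W) are all W)
C: W (go to D, an L position)
Reading off the rows marked L gives the requested list; there are 3 such vertices.

A, B, D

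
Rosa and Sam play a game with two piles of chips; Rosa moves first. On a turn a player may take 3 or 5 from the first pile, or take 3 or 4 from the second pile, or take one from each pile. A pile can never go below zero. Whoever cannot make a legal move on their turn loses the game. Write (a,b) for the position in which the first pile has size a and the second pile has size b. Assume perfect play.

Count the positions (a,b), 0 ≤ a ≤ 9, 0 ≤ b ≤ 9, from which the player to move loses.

Positions with no move are L. A position that does have a move is losing for the player to move precisely when every available move leads to a winning position for the opponent. Fill in the labels:
Every move lowers a or b (never raises either), so fill the grid row by row in increasing a, and left to right within a row: each cell's successors are then already labelled.
      b=0  b=1  b=2  b=3  b=4  b=5  b=6  b=7  b=8  b=9
a=0:    L    L    L    W    W    W    W    L    L    L
a=1:    L    W    W    W    W    L    L    L    W    W
a=2:    L    W    L    W    W    W    W    W    W    L
a=3:    W    W    W    W    L    L    L    W    W    W
a=4:    W    L    L    L    W    W    W    W    L    L
a=5:    W    W    W    W    W    L    L    W    W    W
a=6:    W    L    L    L    W    W    W    W    L    L
a=7:    W    W    W    W    W    L    L    L    W    W
a=8:    L    L    L    W    W    W    W    W    W    L
a=9:    L    W    W    W    W    L    L    L    W    W
Cells with no legal move (terminal, hence L): (0,0), (0,1), (0,2), (1,0), (2,0).
The remaining L cells, each justified by listing all of its moves:
(0,7): →(0,4)(W), (0,3)(W) — all W, so L
(0,8): →(0,5)(W), (0,4)(W) — all W, so L
(0,9): →(0,6)(W), (0,5)(W) — all W, so L
(1,5): →(1,2)(W), (1,1)(W), (0,4)(W) — all W, so L
(1,6): →(1,3)(W), (1,2)(W), (0,5)(W) — all W, so L
(1,7): →(1,4)(W), (1,3)(W), (0,6)(W) — all W, so L
(2,2): →(1,1)(W) only, which is W, so L
(2,9): →(2,6)(W), (2,5)(W), (1,8)(W) — all W, so L
(3,4): →(0,4)(W), (3,1)(W), (3,0)(W), (2,3)(W) — all W, so L
(3,5): →(0,5)(W), (3,2)(W), (3,1)(W), (2,4)(W) — all W, so L
(3,6): →(0,6)(W), (3,3)(W), (3,2)(W), (2,5)(W) — all W, so L
(4,1): →(1,1)(W), (3,0)(W) — all W, so L
(4,2): →(1,2)(W), (3,1)(W) — all W, so L
(4,3): →(1,3)(W), (4,0)(W), (3,2)(W) — all W, so L
(4,8): →(1,8)(W), (4,5)(W), (4,4)(W), (3,7)(W) — all W, so L
(4,9): →(1,9)(W), (4,6)(W), (4,5)(W), (3,8)(W) — all W, so L
(5,5): →(2,5)(W), (0,5)(W), (5,2)(W), (5,1)(W), (4,4)(W) — all W, so L
(5,6): →(2,6)(W), (0,6)(W), (5,3)(W), (5,2)(W), (4,5)(W) — all W, so L
(6,1): →(3,1)(W), (1,1)(W), (5,0)(W) — all W, so L
(6,2): →(3,2)(W), (1,2)(W), (5,1)(W) — all W, so L
(6,3): →(3,3)(W), (1,3)(W), (6,0)(W), (5,2)(W) — all W, so L
(6,8): →(3,8)(W), (1,8)(W), (6,5)(W), (6,4)(W), (5,7)(W) — all W, so L
(6,9): →(3,9)(W), (1,9)(W), (6,6)(W), (6,5)(W), (5,8)(W) — all W, so L
(7,5): →(4,5)(W), (2,5)(W), (7,2)(W), (7,1)(W), (6,4)(W) — all W, so L
(7,6): →(4,6)(W), (2,6)(W), (7,3)(W), (7,2)(W), (6,5)(W) — all W, so L
(7,7): →(4,7)(W), (2,7)(W), (7,4)(W), (7,3)(W), (6,6)(W) — all W, so L
(8,0): →(5,0)(W), (3,0)(W) — all W, so L
(8,1): →(5,1)(W), (3,1)(W), (7,0)(W) — all W, so L
(8,2): →(5,2)(W), (3,2)(W), (7,1)(W) — all W, so L
(8,9): →(5,9)(W), (3,9)(W), (8,6)(W), (8,5)(W), (7,8)(W) — all W, so L
(9,0): →(6,0)(W), (4,0)(W) — all W, so L
(9,5): →(6,5)(W), (4,5)(W), (9,2)(W), (9,1)(W), (8,4)(W) — all W, so L
(9,6): →(6,6)(W), (4,6)(W), (9,3)(W), (9,2)(W), (8,5)(W) — all W, so L
(9,7): →(6,7)(W), (4,7)(W), (9,4)(W), (9,3)(W), (8,6)(W) — all W, so L
Every other cell has at least one move into one of the L cells above, so it is W.
L cells per row: a=0: 6, a=1: 4, a=2: 3, a=3: 3, a=4: 5, a=5: 2, a=6: 5, a=7: 3, a=8: 4, a=9: 4; total 39.

39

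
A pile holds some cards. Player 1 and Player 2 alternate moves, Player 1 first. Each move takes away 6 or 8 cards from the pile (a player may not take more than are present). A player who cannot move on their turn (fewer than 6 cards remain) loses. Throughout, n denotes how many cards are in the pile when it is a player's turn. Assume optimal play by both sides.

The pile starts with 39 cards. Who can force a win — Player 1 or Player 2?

Compute win/loss labels from the base case upward. A position with no move is L. Any other position is W if it can reach an L in one move, else L.
n=0: no move → L
n=1: no move → L
n=2: no move → L
n=3: no move → L
n=4: no move → L
n=5: no move → L
n=6: reaches L-position 0 → W
n=7: reaches L-position 1 → W
n=8: reaches L-position 2 → W
n=9: reaches L-position 3 → W
n=10: reaches L-position 4 → W
n=11: reaches L-position 5 → W
n=12: reaches L-position 4 → W
n=13: reaches L-position 5 → W
n=14: only reaches 8(W), 6(W), all W → L
n=15: only reaches 9(W), 7(W), all W → L
n=16: only reaches 10(W), 8(W), all W → L
n=17: only reaches 11(W), 9(W), all W → L
n=18: only reaches 12(W), 10(W), all W → L
n=19: only reaches 13(W), 11(W), all W → L
n=20: reaches L-position 14 → W
n=21: reaches L-position 15 → W
n=22: reaches L-position 16 → W
n=23: reaches L-position 17 → W
n=24: reaches L-position 18 → W
n=25: reaches L-position 19 → W
n=26: reaches L-position 18 → W
n=27: reaches L-position 19 → W
n=28: only reaches 22(W), 20(W), all W → L
n=29: only reaches 23(W), 21(W), all W → L
n=30: only reaches 24(W), 22(W), all W → L
n=31: only reaches 25(W), 23(W), all W → L
n=32: only reaches 26(W), 24(W), all W → L
n=33: only reaches 27(W), 25(W), all W → L
n=34: reaches L-position 28 → W
n=35: reaches L-position 29 → W
n=36: reaches L-position 30 → W
n=37: reaches L-position 31 → W
n=38: reaches L-position 32 → W
n=39: reaches L-position 33 → W
From 39 Player 1 can remove 6, leaving 33, reaching an L position.

Player 1 wins.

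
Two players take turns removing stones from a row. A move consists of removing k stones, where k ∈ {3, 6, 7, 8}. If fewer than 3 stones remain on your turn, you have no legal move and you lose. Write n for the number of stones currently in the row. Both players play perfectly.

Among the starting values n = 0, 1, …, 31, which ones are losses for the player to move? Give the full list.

Build the W/L table. Terminal = L. A non-terminal position is W if it has a move to some L; otherwise it is L.
n=0: no move → L
n=1: no move → L
n=2: no move → L
n=3: reaches L-position 0 → W
n=4: reaches L-position 1 → W
n=5: reaches L-position 2 → W
n=6: reaches L-position 0 → W
n=7: reaches L-position 1 → W
n=8: reaches L-position 2 → W
n=9: reaches L-position 2 → W
n=10: reaches L-position 2 → W
n=11: only reaches 8(W), 5(W), 4(W), 3(W), all W → L
n=12: only reaches 9(W), 6(W), 5(W), 4(W), all W → L
n=13: only reaches 10(W), 7(W), 6(W), 5(W), all W → L
n=14: reaches L-position 11 → W
n=15: reaches L-position 12 → W
n=16: reaches L-position 13 → W
n=17: reaches L-position 11 → W
n=18: reaches L-position 12 → W
n=19: reaches L-position 13 → W
n=20: reaches L-position 13 → W
n=21: reaches L-position 13 → W
n=22: only reaches 19(W), 16(W), 15(W), 14(W), all W → L
n=23: only reaches 20(W), 17(W), 16(W), 15(W), all W → L
n=24: only reaches 21(W), 18(W), 17(W), 16(W), all W → L
n=25: reaches L-position 22 → W
n=26: reaches L-position 23 → W
n=27: reaches L-position 24 → W
n=28: reaches L-position 22 → W
n=29: reaches L-position 23 → W
n=30: reaches L-position 24 → W
n=31: reaches L-position 24 → W
Reading off the rows marked L gives the requested list; there are 9 such values of n.

0, 1, 2, 11, 12, 13, 22, 23, 24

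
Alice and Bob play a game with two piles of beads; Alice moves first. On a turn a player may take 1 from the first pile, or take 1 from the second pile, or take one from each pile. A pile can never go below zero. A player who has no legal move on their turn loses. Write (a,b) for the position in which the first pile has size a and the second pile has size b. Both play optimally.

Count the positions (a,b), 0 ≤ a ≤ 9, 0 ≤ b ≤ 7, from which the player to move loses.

20

Label each position W (a win for the player to move) or L (a loss). A position with no legal move is L; any other position is W exactly when some move reaches an L, and L when every move reaches a W.
Every move lowers a or b (never raises either), so fill the grid row by row in increasing a, and left to right within a row: each cell's successors are then already labelled.
      b=0  b=1  b=2  b=3  b=4  b=5  b=6  b=7
a=0:    L    W    L    W    L    W    L    W
a=1:    W    W    W    W    W    W    W    W
a=2:    L    W    L    W    L    W    L    W
a=3:    W    W    W    W    W    W    W    W
a=4:    L    W    L    W    L    W    L    W
a=5:    W    W    W    W    W    W    W    W
a=6:    L    W    L    W    L    W    L    W
a=7:    W    W    W    W    W    W    W    W
a=8:    L    W    L    W    L    W    L    W
a=9:    W    W    W    W    W    W    W    W
Cells with no legal move (terminal, hence L): (0,0).
The remaining L cells, each justified by listing all of its moves:
(0,2): L (sole option (0,1)(W) is W)
(0,4): L (sole option (0,3)(W) is W)
(0,6): L (sole option (0,5)(W) is W)
(2,0): L (sole option (1,0)(W) is W)
(2,2): L (options (1,2)(W), (2,1)(W), (1,1)(W) are all W)
(2,4): L (options (1,4)(W), (2,3)(W), (1,3)(W) are all W)
(2,6): L (options (1,6)(W), (2,5)(W), (1,5)(W) are all W)
(4,0): L (sole option (3,0)(W) is W)
(4,2): L (options (3,2)(W), (4,1)(W), (3,1)(W) are all W)
(4,4): L (options (3,4)(W), (4,3)(W), (3,3)(W) are all W)
(4,6): L (options (3,6)(W), (4,5)(W), (3,5)(W) are all W)
(6,0): L (sole option (5,0)(W) is W)
(6,2): L (options (5,2)(W), (6,1)(W), (5,1)(W) are all W)
(6,4): L (options (5,4)(W), (6,3)(W), (5,3)(W) are all W)
(6,6): L (options (5,6)(W), (6,5)(W), (5,5)(W) are all W)
(8,0): L (sole option (7,0)(W) is W)
(8,2): L (options (7,2)(W), (8,1)(W), (7,1)(W) are all W)
(8,4): L (options (7,4)(W), (8,3)(W), (7,3)(W) are all W)
(8,6): L (options (7,6)(W), (8,5)(W), (7,5)(W) are all W)
Every other cell has at least one move into one of the L cells above, so it is W.
L cells per row: a=0: 4, a=1: 0, a=2: 4, a=3: 0, a=4: 4, a=5: 0, a=6: 4, a=7: 0, a=8: 4, a=9: 0; total 20.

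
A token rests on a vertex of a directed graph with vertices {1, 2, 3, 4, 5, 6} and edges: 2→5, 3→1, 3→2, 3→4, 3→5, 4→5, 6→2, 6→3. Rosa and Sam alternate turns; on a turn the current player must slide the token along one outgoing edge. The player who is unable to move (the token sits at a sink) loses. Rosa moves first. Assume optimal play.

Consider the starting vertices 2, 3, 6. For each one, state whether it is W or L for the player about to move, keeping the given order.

Positions with no move are L. A position that does have a move is losing for the player to move precisely when every available move leads to a winning position for the opponent. Fill in the labels:
Every edge goes from a vertex to one that appears earlier in the order 5, 1, 2, 4, 3, 6, so processing vertices in that order labels each vertex after all of its successors.
5: no outgoing edge → L
1: no outgoing edge → L
2: reaches L-position 5 → W
4: reaches L-position 5 → W
3: reaches L-position 1 → W
6: only reaches 3(W), 2(W), all W → L

2: W, 3: W, 6: L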